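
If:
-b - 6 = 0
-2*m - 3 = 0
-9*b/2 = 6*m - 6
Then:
No Solution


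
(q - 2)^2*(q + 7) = q^3 + 3*q^2 - 24*q + 28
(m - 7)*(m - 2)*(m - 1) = m^3 - 10*m^2 + 23*m - 14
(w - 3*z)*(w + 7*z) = w^2 + 4*w*z - 21*z^2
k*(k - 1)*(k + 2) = k^3 + k^2 - 2*k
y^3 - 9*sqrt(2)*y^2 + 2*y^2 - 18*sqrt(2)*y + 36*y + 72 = (y + 2)*(y - 6*sqrt(2))*(y - 3*sqrt(2))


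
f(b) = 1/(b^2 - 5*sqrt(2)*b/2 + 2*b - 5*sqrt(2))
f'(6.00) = -0.03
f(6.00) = 0.05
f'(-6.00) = 0.01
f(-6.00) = 0.03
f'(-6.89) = 0.01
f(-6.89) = 0.02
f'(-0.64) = 0.09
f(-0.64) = -0.18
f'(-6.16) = 0.01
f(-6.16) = 0.02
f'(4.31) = -0.30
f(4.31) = 0.20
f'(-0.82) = 0.12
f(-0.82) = -0.19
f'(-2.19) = 5.00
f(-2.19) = 0.92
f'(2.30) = -0.11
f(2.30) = -0.19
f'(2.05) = -0.07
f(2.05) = -0.17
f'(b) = (-2*b - 2 + 5*sqrt(2)/2)/(b^2 - 5*sqrt(2)*b/2 + 2*b - 5*sqrt(2))^2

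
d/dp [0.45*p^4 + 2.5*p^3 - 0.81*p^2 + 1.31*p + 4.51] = 1.8*p^3 + 7.5*p^2 - 1.62*p + 1.31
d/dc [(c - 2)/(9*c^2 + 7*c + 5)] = (9*c^2 + 7*c - (c - 2)*(18*c + 7) + 5)/(9*c^2 + 7*c + 5)^2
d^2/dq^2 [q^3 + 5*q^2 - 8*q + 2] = 6*q + 10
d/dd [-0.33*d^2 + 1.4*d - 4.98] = 1.4 - 0.66*d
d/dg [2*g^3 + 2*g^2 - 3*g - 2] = 6*g^2 + 4*g - 3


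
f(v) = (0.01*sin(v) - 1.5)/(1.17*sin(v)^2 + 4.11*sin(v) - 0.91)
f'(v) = (-2.34*sin(v)*cos(v) - 4.11*cos(v))*(0.01*sin(v) - 1.5)/(1.17*sin(v)^2 + 4.11*sin(v) - 0.91)^2 + 0.01*cos(v)/(1.17*sin(v)^2 + 4.11*sin(v) - 0.91)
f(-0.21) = 0.88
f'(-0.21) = 1.80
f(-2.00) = 0.41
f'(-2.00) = -0.09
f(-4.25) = -0.40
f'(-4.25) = -0.30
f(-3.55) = -1.65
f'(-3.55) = -8.42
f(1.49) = -0.34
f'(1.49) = 0.04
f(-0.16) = 0.98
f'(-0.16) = 2.34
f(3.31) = 0.96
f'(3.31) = -2.24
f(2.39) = -0.61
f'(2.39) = -1.05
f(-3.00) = 1.02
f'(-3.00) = -2.60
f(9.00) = -1.52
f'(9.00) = -7.17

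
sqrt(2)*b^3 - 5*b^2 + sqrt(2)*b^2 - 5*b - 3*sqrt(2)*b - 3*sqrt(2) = (b + 1)*(b - 3*sqrt(2))*(sqrt(2)*b + 1)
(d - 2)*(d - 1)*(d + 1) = d^3 - 2*d^2 - d + 2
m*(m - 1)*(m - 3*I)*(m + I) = m^4 - m^3 - 2*I*m^3 + 3*m^2 + 2*I*m^2 - 3*m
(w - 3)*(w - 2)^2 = w^3 - 7*w^2 + 16*w - 12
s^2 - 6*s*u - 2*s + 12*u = (s - 2)*(s - 6*u)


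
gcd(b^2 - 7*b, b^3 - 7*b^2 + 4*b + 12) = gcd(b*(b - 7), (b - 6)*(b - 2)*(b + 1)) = 1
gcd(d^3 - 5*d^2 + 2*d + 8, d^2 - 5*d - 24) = 1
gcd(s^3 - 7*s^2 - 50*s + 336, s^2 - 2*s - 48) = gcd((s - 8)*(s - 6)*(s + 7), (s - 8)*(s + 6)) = s - 8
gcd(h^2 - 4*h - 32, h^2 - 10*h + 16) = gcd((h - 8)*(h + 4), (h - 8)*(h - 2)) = h - 8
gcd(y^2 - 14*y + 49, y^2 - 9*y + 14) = y - 7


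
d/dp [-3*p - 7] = -3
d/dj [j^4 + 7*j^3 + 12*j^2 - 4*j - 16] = 4*j^3 + 21*j^2 + 24*j - 4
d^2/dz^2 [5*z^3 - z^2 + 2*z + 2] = 30*z - 2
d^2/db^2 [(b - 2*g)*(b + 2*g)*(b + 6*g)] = 6*b + 12*g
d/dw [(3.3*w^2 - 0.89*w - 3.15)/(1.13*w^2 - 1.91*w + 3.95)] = (-5.2973*w^2 + 33.189*w - 9.532)/(1.2769*w^4 - 4.3166*w^3 + 12.5751*w^2 - 15.089*w + 15.6025)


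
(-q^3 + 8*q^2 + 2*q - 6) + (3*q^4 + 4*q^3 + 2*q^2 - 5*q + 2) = 3*q^4 + 3*q^3 + 10*q^2 - 3*q - 4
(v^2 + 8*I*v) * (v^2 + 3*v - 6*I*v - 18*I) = v^4 + 3*v^3 + 2*I*v^3 + 48*v^2 + 6*I*v^2 + 144*v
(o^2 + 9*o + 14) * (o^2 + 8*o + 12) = o^4 + 17*o^3 + 98*o^2 + 220*o + 168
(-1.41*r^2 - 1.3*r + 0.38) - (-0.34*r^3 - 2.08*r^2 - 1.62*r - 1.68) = 0.34*r^3 + 0.67*r^2 + 0.32*r + 2.06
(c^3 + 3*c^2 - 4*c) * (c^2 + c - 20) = c^5 + 4*c^4 - 21*c^3 - 64*c^2 + 80*c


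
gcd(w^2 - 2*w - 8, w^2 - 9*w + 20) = w - 4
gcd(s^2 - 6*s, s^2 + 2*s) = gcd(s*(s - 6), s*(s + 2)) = s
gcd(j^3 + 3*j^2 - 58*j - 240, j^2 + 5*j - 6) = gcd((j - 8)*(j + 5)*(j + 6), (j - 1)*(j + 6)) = j + 6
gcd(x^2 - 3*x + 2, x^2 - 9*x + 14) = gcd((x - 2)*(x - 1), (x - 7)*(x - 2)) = x - 2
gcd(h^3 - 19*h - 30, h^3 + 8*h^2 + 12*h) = h + 2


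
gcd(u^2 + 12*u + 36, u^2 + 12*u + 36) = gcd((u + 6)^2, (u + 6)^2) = u^2 + 12*u + 36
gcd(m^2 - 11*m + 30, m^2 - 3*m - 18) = m - 6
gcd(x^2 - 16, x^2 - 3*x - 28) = x + 4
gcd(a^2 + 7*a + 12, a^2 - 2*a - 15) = a + 3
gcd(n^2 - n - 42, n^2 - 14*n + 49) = n - 7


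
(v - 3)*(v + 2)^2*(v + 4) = v^4 + 5*v^3 - 4*v^2 - 44*v - 48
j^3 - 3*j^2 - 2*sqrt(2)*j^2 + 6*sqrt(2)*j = j*(j - 3)*(j - 2*sqrt(2))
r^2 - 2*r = r*(r - 2)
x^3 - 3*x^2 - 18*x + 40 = (x - 5)*(x - 2)*(x + 4)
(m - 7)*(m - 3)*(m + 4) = m^3 - 6*m^2 - 19*m + 84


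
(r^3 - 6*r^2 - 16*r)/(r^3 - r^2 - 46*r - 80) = r/(r + 5)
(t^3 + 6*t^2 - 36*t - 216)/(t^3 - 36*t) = (t + 6)/t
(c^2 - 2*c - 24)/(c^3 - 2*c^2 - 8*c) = (-c^2 + 2*c + 24)/(c*(-c^2 + 2*c + 8))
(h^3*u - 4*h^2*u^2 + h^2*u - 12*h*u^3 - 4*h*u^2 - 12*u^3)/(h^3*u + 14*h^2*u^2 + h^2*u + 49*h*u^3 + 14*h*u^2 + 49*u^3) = (h^2 - 4*h*u - 12*u^2)/(h^2 + 14*h*u + 49*u^2)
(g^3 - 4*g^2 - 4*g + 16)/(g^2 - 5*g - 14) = (g^2 - 6*g + 8)/(g - 7)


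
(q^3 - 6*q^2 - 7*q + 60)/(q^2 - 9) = (q^2 - 9*q + 20)/(q - 3)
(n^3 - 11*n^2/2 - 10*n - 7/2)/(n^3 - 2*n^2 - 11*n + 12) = (2*n^3 - 11*n^2 - 20*n - 7)/(2*(n^3 - 2*n^2 - 11*n + 12))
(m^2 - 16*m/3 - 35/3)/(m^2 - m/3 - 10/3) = (m - 7)/(m - 2)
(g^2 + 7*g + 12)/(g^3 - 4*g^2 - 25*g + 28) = (g + 3)/(g^2 - 8*g + 7)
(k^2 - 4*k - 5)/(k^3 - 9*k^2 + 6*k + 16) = (k - 5)/(k^2 - 10*k + 16)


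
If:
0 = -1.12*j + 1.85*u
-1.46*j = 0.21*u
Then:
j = 0.00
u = 0.00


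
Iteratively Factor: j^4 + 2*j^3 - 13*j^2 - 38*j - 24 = (j + 1)*(j^3 + j^2 - 14*j - 24) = (j + 1)*(j + 2)*(j^2 - j - 12) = (j - 4)*(j + 1)*(j + 2)*(j + 3)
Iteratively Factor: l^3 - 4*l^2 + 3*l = (l - 1)*(l^2 - 3*l) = l*(l - 1)*(l - 3)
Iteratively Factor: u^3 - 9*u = (u)*(u^2 - 9) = u*(u + 3)*(u - 3)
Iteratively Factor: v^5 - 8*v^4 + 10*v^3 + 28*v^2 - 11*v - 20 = (v - 4)*(v^4 - 4*v^3 - 6*v^2 + 4*v + 5) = (v - 4)*(v + 1)*(v^3 - 5*v^2 - v + 5) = (v - 4)*(v - 1)*(v + 1)*(v^2 - 4*v - 5) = (v - 4)*(v - 1)*(v + 1)^2*(v - 5)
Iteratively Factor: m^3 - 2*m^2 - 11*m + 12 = (m - 4)*(m^2 + 2*m - 3) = (m - 4)*(m + 3)*(m - 1)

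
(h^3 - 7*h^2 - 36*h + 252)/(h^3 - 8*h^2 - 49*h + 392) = (h^2 - 36)/(h^2 - h - 56)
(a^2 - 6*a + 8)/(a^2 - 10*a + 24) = (a - 2)/(a - 6)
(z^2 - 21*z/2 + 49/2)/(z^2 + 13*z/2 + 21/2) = (2*z^2 - 21*z + 49)/(2*z^2 + 13*z + 21)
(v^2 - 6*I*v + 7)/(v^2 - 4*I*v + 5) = (v - 7*I)/(v - 5*I)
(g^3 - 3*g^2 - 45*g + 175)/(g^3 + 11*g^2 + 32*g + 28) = (g^2 - 10*g + 25)/(g^2 + 4*g + 4)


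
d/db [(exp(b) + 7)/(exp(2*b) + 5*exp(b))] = (-exp(2*b) - 14*exp(b) - 35)*exp(-b)/(exp(2*b) + 10*exp(b) + 25)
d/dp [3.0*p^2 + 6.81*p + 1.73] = 6.0*p + 6.81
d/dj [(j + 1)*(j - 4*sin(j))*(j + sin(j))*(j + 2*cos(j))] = -(j + 1)*(j - 4*sin(j))*(j + sin(j))*(2*sin(j) - 1) + (j + 1)*(j - 4*sin(j))*(j + 2*cos(j))*(cos(j) + 1) - (j + 1)*(j + sin(j))*(j + 2*cos(j))*(4*cos(j) - 1) + (j - 4*sin(j))*(j + sin(j))*(j + 2*cos(j))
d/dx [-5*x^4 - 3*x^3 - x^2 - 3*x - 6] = -20*x^3 - 9*x^2 - 2*x - 3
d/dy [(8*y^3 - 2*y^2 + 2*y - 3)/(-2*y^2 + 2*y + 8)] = (-8*y^4 + 16*y^3 + 96*y^2 - 22*y + 11)/(2*(y^4 - 2*y^3 - 7*y^2 + 8*y + 16))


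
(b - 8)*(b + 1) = b^2 - 7*b - 8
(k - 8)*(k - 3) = k^2 - 11*k + 24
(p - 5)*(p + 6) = p^2 + p - 30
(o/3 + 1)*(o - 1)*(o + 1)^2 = o^4/3 + 4*o^3/3 + 2*o^2/3 - 4*o/3 - 1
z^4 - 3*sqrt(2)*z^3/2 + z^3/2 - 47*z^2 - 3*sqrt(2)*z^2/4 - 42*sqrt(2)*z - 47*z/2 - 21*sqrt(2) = (z + 1/2)*(z - 6*sqrt(2))*(z + sqrt(2))*(z + 7*sqrt(2)/2)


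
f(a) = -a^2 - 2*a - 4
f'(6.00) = -14.00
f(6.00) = -52.00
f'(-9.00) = 16.00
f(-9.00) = -67.00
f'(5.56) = -13.12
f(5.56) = -46.03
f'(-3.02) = 4.04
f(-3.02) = -7.08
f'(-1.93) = 1.86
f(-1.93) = -3.86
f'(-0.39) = -1.22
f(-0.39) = -3.37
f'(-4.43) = 6.86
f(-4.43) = -14.76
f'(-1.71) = 1.42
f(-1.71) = -3.50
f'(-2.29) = 2.58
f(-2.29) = -4.66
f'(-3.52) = 5.04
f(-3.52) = -9.35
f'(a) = -2*a - 2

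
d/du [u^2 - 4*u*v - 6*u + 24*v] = 2*u - 4*v - 6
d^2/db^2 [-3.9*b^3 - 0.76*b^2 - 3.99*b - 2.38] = -23.4*b - 1.52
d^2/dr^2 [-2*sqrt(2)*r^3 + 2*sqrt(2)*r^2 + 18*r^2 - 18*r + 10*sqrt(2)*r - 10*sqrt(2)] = -12*sqrt(2)*r + 4*sqrt(2) + 36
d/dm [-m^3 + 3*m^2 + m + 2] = -3*m^2 + 6*m + 1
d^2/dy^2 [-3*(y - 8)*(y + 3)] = -6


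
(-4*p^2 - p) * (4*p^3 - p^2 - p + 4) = -16*p^5 + 5*p^3 - 15*p^2 - 4*p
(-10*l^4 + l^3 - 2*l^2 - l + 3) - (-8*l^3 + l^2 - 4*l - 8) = -10*l^4 + 9*l^3 - 3*l^2 + 3*l + 11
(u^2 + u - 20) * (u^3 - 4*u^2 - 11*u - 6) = u^5 - 3*u^4 - 35*u^3 + 63*u^2 + 214*u + 120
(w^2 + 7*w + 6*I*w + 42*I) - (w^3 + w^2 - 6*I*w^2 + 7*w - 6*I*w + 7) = -w^3 + 6*I*w^2 + 12*I*w - 7 + 42*I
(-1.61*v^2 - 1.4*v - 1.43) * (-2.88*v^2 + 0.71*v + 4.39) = 4.6368*v^4 + 2.8889*v^3 - 3.9435*v^2 - 7.1613*v - 6.2777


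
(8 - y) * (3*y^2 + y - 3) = -3*y^3 + 23*y^2 + 11*y - 24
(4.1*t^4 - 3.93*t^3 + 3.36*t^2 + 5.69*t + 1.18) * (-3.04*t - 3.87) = -12.464*t^5 - 3.9198*t^4 + 4.9947*t^3 - 30.3008*t^2 - 25.6075*t - 4.5666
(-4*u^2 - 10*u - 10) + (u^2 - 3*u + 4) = -3*u^2 - 13*u - 6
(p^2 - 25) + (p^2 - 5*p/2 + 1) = 2*p^2 - 5*p/2 - 24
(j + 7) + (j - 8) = 2*j - 1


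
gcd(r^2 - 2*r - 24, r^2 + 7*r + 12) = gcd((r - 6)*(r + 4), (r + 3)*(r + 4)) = r + 4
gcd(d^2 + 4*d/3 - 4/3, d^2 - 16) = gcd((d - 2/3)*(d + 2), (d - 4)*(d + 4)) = 1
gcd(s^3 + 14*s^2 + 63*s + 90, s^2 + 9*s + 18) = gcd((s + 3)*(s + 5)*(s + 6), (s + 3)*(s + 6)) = s^2 + 9*s + 18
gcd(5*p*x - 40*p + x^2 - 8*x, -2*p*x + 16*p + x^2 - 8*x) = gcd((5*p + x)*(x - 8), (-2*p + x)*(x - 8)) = x - 8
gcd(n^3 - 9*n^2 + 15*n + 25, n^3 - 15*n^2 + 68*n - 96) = 1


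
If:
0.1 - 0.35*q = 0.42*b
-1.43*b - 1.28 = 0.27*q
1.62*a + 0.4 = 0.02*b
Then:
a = -0.26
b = -1.23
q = 1.76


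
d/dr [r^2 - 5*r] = 2*r - 5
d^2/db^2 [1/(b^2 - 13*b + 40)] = 2*(-b^2 + 13*b + (2*b - 13)^2 - 40)/(b^2 - 13*b + 40)^3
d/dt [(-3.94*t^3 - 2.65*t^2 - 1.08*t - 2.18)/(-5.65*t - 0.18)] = (44.522*t^3 + 17.1001*t^2 + 0.954*t - 12.1226)/(31.9225*t^2 + 2.034*t + 0.0324)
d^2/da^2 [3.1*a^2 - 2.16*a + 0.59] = 6.20000000000000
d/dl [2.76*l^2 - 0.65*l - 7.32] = 5.52*l - 0.65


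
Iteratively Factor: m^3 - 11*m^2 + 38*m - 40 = (m - 5)*(m^2 - 6*m + 8) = (m - 5)*(m - 2)*(m - 4)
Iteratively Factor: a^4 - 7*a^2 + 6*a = (a - 1)*(a^3 + a^2 - 6*a) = (a - 2)*(a - 1)*(a^2 + 3*a) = (a - 2)*(a - 1)*(a + 3)*(a)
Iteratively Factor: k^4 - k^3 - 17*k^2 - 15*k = (k)*(k^3 - k^2 - 17*k - 15) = k*(k + 1)*(k^2 - 2*k - 15) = k*(k - 5)*(k + 1)*(k + 3)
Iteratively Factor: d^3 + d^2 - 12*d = (d)*(d^2 + d - 12) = d*(d + 4)*(d - 3)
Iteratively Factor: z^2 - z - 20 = (z - 5)*(z + 4)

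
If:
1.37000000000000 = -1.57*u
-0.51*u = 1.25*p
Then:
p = 0.36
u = -0.87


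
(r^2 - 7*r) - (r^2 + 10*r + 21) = -17*r - 21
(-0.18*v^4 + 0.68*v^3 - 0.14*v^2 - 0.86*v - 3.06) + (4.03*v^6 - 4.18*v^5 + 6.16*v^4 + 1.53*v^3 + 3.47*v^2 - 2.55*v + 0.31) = 4.03*v^6 - 4.18*v^5 + 5.98*v^4 + 2.21*v^3 + 3.33*v^2 - 3.41*v - 2.75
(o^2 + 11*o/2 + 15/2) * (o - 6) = o^3 - o^2/2 - 51*o/2 - 45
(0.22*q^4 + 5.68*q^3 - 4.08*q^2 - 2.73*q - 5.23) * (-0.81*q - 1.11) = -0.1782*q^5 - 4.845*q^4 - 3.0*q^3 + 6.7401*q^2 + 7.2666*q + 5.8053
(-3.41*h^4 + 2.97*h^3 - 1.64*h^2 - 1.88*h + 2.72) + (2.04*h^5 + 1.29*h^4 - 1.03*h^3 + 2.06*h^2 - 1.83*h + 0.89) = 2.04*h^5 - 2.12*h^4 + 1.94*h^3 + 0.42*h^2 - 3.71*h + 3.61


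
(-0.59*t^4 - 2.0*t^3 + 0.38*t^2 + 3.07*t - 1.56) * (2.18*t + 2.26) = -1.2862*t^5 - 5.6934*t^4 - 3.6916*t^3 + 7.5514*t^2 + 3.5374*t - 3.5256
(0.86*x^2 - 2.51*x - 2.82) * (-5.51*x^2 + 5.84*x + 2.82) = -4.7386*x^4 + 18.8525*x^3 + 3.305*x^2 - 23.547*x - 7.9524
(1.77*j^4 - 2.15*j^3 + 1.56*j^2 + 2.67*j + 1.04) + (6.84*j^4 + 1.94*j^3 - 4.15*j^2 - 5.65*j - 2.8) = 8.61*j^4 - 0.21*j^3 - 2.59*j^2 - 2.98*j - 1.76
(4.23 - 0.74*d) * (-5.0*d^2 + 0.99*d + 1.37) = 3.7*d^3 - 21.8826*d^2 + 3.1739*d + 5.7951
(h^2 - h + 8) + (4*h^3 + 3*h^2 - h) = 4*h^3 + 4*h^2 - 2*h + 8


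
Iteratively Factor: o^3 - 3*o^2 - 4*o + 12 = (o + 2)*(o^2 - 5*o + 6) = (o - 2)*(o + 2)*(o - 3)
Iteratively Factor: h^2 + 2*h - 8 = (h + 4)*(h - 2)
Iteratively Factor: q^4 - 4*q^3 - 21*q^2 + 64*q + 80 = (q - 5)*(q^3 + q^2 - 16*q - 16) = (q - 5)*(q + 4)*(q^2 - 3*q - 4) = (q - 5)*(q - 4)*(q + 4)*(q + 1)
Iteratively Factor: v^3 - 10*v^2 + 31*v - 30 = (v - 2)*(v^2 - 8*v + 15) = (v - 5)*(v - 2)*(v - 3)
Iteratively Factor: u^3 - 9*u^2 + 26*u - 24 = (u - 4)*(u^2 - 5*u + 6) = (u - 4)*(u - 3)*(u - 2)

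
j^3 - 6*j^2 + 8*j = j*(j - 4)*(j - 2)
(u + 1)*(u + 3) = u^2 + 4*u + 3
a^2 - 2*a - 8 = (a - 4)*(a + 2)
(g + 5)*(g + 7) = g^2 + 12*g + 35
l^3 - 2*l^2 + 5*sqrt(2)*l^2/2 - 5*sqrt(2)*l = l*(l - 2)*(l + 5*sqrt(2)/2)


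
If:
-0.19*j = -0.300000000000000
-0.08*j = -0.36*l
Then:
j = 1.58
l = 0.35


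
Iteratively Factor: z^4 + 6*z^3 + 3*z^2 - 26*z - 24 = (z + 3)*(z^3 + 3*z^2 - 6*z - 8) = (z + 1)*(z + 3)*(z^2 + 2*z - 8) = (z - 2)*(z + 1)*(z + 3)*(z + 4)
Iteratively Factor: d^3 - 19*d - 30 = (d - 5)*(d^2 + 5*d + 6) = (d - 5)*(d + 3)*(d + 2)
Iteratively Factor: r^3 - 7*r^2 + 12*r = (r - 3)*(r^2 - 4*r) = r*(r - 3)*(r - 4)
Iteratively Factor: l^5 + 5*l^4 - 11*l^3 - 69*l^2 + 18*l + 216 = (l - 2)*(l^4 + 7*l^3 + 3*l^2 - 63*l - 108) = (l - 2)*(l + 4)*(l^3 + 3*l^2 - 9*l - 27) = (l - 2)*(l + 3)*(l + 4)*(l^2 - 9) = (l - 3)*(l - 2)*(l + 3)*(l + 4)*(l + 3)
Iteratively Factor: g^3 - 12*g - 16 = (g - 4)*(g^2 + 4*g + 4) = (g - 4)*(g + 2)*(g + 2)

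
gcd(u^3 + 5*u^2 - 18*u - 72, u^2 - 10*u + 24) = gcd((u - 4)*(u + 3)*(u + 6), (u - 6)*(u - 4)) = u - 4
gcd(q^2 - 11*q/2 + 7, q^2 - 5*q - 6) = 1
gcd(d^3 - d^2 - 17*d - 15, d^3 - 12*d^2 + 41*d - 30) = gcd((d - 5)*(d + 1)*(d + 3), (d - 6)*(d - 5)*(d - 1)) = d - 5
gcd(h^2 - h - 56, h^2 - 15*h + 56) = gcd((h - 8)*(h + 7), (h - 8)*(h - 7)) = h - 8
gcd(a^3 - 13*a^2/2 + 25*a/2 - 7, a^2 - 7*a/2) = a - 7/2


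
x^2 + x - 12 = (x - 3)*(x + 4)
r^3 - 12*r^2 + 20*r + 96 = (r - 8)*(r - 6)*(r + 2)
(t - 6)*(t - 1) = t^2 - 7*t + 6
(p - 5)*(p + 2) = p^2 - 3*p - 10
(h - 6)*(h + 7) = h^2 + h - 42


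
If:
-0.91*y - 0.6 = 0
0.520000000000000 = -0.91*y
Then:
No Solution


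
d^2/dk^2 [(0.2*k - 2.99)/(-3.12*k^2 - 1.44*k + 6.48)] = (-(0.2*k - 2.99)*(6.24*k + 1.44)*(12.48*k + 2.88) + (3.744*k - 18.0816)*(3.12*k^2 + 1.44*k - 6.48))/(3.12*k^2 + 1.44*k - 6.48)^3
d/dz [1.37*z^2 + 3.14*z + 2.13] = 2.74*z + 3.14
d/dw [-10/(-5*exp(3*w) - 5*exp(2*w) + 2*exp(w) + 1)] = (-150*exp(2*w) - 100*exp(w) + 20)*exp(w)/(5*exp(3*w) + 5*exp(2*w) - 2*exp(w) - 1)^2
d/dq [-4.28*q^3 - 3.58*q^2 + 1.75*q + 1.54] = -12.84*q^2 - 7.16*q + 1.75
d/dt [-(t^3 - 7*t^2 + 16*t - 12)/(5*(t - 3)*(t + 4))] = (-t^2 - 8*t + 20)/(5*(t^2 + 8*t + 16))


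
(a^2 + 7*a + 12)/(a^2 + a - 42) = (a^2 + 7*a + 12)/(a^2 + a - 42)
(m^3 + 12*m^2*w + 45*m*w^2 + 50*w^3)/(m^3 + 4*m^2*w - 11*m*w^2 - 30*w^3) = (-m - 5*w)/(-m + 3*w)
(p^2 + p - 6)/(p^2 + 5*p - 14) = (p + 3)/(p + 7)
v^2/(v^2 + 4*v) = v/(v + 4)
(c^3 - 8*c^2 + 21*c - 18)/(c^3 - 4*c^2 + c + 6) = (c - 3)/(c + 1)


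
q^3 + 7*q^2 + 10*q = q*(q + 2)*(q + 5)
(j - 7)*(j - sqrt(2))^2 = j^3 - 7*j^2 - 2*sqrt(2)*j^2 + 2*j + 14*sqrt(2)*j - 14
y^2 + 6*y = y*(y + 6)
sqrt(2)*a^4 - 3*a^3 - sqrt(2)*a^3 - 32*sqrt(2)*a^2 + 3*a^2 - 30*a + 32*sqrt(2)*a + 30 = (a - 1)*(a - 5*sqrt(2))*(a + 3*sqrt(2))*(sqrt(2)*a + 1)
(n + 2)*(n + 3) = n^2 + 5*n + 6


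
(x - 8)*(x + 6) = x^2 - 2*x - 48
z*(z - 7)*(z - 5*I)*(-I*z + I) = -I*z^4 - 5*z^3 + 8*I*z^3 + 40*z^2 - 7*I*z^2 - 35*z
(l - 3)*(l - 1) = l^2 - 4*l + 3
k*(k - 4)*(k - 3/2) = k^3 - 11*k^2/2 + 6*k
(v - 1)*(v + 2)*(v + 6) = v^3 + 7*v^2 + 4*v - 12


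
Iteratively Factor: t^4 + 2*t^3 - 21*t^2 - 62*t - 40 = (t + 4)*(t^3 - 2*t^2 - 13*t - 10) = (t + 2)*(t + 4)*(t^2 - 4*t - 5) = (t + 1)*(t + 2)*(t + 4)*(t - 5)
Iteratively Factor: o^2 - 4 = (o + 2)*(o - 2)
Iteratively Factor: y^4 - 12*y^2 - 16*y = (y - 4)*(y^3 + 4*y^2 + 4*y) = y*(y - 4)*(y^2 + 4*y + 4) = y*(y - 4)*(y + 2)*(y + 2)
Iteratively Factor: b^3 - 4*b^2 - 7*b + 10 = (b - 5)*(b^2 + b - 2) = (b - 5)*(b - 1)*(b + 2)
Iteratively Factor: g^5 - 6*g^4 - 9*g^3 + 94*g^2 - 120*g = (g)*(g^4 - 6*g^3 - 9*g^2 + 94*g - 120) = g*(g + 4)*(g^3 - 10*g^2 + 31*g - 30) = g*(g - 5)*(g + 4)*(g^2 - 5*g + 6) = g*(g - 5)*(g - 3)*(g + 4)*(g - 2)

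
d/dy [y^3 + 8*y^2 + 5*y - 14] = 3*y^2 + 16*y + 5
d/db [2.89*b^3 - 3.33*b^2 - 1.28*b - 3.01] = 8.67*b^2 - 6.66*b - 1.28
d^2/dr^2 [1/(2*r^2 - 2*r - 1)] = 4*(2*r^2 - 2*r - 2*(2*r - 1)^2 - 1)/(-2*r^2 + 2*r + 1)^3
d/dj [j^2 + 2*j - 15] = 2*j + 2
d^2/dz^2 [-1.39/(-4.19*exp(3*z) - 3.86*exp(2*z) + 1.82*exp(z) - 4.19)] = ((-52.4169*exp(2*z) - 21.4616*exp(z) + 2.5298)*(4.19*exp(3*z) + 3.86*exp(2*z) - 1.82*exp(z) + 4.19) + 1.39*(12.57*exp(2*z) + 7.72*exp(z) - 1.82)*(25.14*exp(2*z) + 15.44*exp(z) - 3.64)*exp(z))*exp(z)/(4.19*exp(3*z) + 3.86*exp(2*z) - 1.82*exp(z) + 4.19)^3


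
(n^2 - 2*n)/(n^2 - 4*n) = (n - 2)/(n - 4)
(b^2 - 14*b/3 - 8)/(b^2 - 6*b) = (b + 4/3)/b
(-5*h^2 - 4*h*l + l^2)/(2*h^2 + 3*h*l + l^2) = (-5*h + l)/(2*h + l)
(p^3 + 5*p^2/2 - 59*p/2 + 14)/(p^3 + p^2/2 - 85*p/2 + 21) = (p - 4)/(p - 6)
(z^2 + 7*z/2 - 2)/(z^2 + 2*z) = (z^2 + 7*z/2 - 2)/(z*(z + 2))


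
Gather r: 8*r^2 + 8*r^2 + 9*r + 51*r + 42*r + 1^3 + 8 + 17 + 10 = 16*r^2 + 102*r + 36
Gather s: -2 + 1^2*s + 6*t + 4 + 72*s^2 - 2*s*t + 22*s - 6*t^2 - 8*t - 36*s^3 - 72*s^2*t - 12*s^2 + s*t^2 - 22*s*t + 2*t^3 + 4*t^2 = -36*s^3 + s^2*(60 - 72*t) + s*(t^2 - 24*t + 23) + 2*t^3 - 2*t^2 - 2*t + 2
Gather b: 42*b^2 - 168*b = 42*b^2 - 168*b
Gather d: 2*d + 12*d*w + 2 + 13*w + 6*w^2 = d*(12*w + 2) + 6*w^2 + 13*w + 2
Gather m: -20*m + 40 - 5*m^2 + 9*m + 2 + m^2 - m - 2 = -4*m^2 - 12*m + 40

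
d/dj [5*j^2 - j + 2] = 10*j - 1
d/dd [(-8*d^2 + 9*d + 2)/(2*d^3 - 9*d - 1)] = ((16*d - 9)*(-2*d^3 + 9*d + 1) - 3*(2*d^2 - 3)*(-8*d^2 + 9*d + 2))/(-2*d^3 + 9*d + 1)^2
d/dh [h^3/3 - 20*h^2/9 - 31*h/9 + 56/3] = h^2 - 40*h/9 - 31/9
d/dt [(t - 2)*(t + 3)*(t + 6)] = t*(3*t + 14)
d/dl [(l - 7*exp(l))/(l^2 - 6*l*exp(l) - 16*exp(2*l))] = (2*(l - 7*exp(l))*(3*l*exp(l) - l + 16*exp(2*l) + 3*exp(l)) + (7*exp(l) - 1)*(-l^2 + 6*l*exp(l) + 16*exp(2*l)))/(-l^2 + 6*l*exp(l) + 16*exp(2*l))^2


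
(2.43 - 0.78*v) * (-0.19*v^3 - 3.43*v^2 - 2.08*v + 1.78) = 0.1482*v^4 + 2.2137*v^3 - 6.7125*v^2 - 6.4428*v + 4.3254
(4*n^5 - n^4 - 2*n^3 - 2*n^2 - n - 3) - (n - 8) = 4*n^5 - n^4 - 2*n^3 - 2*n^2 - 2*n + 5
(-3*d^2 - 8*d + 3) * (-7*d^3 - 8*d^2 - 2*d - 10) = 21*d^5 + 80*d^4 + 49*d^3 + 22*d^2 + 74*d - 30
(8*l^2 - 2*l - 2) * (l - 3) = 8*l^3 - 26*l^2 + 4*l + 6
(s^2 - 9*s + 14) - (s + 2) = s^2 - 10*s + 12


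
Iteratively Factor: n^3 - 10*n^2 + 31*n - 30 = (n - 5)*(n^2 - 5*n + 6) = (n - 5)*(n - 3)*(n - 2)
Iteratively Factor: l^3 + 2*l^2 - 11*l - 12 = (l + 1)*(l^2 + l - 12) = (l + 1)*(l + 4)*(l - 3)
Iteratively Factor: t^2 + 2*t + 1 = (t + 1)*(t + 1)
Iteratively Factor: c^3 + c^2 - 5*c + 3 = (c - 1)*(c^2 + 2*c - 3) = (c - 1)^2*(c + 3)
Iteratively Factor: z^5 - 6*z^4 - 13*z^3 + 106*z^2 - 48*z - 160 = (z + 4)*(z^4 - 10*z^3 + 27*z^2 - 2*z - 40) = (z + 1)*(z + 4)*(z^3 - 11*z^2 + 38*z - 40) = (z - 5)*(z + 1)*(z + 4)*(z^2 - 6*z + 8) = (z - 5)*(z - 2)*(z + 1)*(z + 4)*(z - 4)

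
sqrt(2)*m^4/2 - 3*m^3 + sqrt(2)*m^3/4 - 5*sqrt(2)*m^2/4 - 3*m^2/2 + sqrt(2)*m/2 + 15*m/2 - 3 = (m - 1)*(m - 1/2)*(m - 3*sqrt(2))*(sqrt(2)*m/2 + sqrt(2))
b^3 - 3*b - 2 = (b - 2)*(b + 1)^2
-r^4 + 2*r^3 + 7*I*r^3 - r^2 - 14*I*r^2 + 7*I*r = r*(r - 7*I)*(I*r - I)^2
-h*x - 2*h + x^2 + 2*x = (-h + x)*(x + 2)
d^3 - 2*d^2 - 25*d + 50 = (d - 5)*(d - 2)*(d + 5)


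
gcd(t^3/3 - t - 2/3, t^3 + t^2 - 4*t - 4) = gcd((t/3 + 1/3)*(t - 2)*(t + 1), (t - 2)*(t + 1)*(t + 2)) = t^2 - t - 2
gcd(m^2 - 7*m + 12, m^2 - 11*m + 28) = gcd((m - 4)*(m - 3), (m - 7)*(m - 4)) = m - 4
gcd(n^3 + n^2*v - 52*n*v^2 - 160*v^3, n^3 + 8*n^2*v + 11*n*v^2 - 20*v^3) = n^2 + 9*n*v + 20*v^2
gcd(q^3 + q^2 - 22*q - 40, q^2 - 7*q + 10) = q - 5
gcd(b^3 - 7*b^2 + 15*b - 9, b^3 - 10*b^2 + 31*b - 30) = b - 3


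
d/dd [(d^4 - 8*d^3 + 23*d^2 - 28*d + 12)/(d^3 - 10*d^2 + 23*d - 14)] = (d^2 - 14*d + 29)/(d^2 - 14*d + 49)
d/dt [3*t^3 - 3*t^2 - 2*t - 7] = 9*t^2 - 6*t - 2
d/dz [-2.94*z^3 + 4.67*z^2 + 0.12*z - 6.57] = -8.82*z^2 + 9.34*z + 0.12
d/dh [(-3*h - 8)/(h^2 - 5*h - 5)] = (3*h^2 + 16*h - 25)/(h^4 - 10*h^3 + 15*h^2 + 50*h + 25)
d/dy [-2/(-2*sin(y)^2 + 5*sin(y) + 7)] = 2*(5 - 4*sin(y))*cos(y)/(5*sin(y) + cos(2*y) + 6)^2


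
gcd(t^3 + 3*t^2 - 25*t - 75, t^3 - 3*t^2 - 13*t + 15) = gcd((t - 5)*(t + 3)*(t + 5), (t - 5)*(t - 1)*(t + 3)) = t^2 - 2*t - 15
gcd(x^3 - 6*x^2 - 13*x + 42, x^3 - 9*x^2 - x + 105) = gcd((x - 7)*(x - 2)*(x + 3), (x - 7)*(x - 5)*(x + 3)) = x^2 - 4*x - 21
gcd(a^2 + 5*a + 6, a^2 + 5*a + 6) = a^2 + 5*a + 6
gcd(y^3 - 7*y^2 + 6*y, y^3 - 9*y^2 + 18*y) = y^2 - 6*y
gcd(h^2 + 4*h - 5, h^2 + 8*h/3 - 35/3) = h + 5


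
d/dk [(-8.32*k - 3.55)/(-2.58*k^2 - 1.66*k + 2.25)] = (21.4656*k^2 + 13.8112*k - (5.16*k + 1.66)*(8.32*k + 3.55) - 18.72)/(2.58*k^2 + 1.66*k - 2.25)^2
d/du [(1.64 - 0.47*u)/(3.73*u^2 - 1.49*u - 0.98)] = (1.7531*u^2 - 12.2344*u + 2.9042)/(13.9129*u^4 - 11.1154*u^3 - 5.0907*u^2 + 2.9204*u + 0.9604)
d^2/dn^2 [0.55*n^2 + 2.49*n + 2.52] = 1.10000000000000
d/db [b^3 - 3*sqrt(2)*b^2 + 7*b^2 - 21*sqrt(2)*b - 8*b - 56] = 3*b^2 - 6*sqrt(2)*b + 14*b - 21*sqrt(2) - 8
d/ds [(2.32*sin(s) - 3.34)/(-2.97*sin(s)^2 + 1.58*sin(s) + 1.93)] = (6.8904*sin(s)^2 - 19.8396*sin(s) + 9.7548)*cos(s)/(8.8209*sin(s)^4 - 9.3852*sin(s)^3 - 8.9678*sin(s)^2 + 6.0988*sin(s) + 3.7249)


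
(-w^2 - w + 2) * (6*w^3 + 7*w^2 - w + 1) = -6*w^5 - 13*w^4 + 6*w^3 + 14*w^2 - 3*w + 2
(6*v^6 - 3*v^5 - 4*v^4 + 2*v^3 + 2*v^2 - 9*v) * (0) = 0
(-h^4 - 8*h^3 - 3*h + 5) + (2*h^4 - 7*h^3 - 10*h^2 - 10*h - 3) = h^4 - 15*h^3 - 10*h^2 - 13*h + 2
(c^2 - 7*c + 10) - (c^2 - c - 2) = 12 - 6*c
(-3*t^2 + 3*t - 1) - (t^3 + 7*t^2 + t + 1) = -t^3 - 10*t^2 + 2*t - 2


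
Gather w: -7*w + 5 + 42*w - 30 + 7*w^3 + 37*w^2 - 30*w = 7*w^3 + 37*w^2 + 5*w - 25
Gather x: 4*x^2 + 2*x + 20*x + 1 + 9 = 4*x^2 + 22*x + 10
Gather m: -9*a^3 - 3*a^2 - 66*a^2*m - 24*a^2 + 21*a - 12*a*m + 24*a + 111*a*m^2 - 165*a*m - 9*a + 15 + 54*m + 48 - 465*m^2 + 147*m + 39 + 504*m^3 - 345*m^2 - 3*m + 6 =-9*a^3 - 27*a^2 + 36*a + 504*m^3 + m^2*(111*a - 810) + m*(-66*a^2 - 177*a + 198) + 108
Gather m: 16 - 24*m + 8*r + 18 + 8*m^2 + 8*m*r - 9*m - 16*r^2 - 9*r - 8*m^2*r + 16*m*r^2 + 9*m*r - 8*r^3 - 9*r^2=m^2*(8 - 8*r) + m*(16*r^2 + 17*r - 33) - 8*r^3 - 25*r^2 - r + 34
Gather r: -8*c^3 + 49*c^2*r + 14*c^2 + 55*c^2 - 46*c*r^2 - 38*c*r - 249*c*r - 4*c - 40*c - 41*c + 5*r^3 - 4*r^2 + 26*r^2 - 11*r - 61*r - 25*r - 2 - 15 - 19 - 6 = -8*c^3 + 69*c^2 - 85*c + 5*r^3 + r^2*(22 - 46*c) + r*(49*c^2 - 287*c - 97) - 42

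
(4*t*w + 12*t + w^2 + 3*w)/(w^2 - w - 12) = (4*t + w)/(w - 4)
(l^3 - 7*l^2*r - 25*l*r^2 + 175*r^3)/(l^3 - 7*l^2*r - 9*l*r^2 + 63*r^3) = (-l^2 + 25*r^2)/(-l^2 + 9*r^2)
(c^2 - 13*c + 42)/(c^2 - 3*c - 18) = (c - 7)/(c + 3)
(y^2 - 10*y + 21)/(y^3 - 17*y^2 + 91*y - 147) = 1/(y - 7)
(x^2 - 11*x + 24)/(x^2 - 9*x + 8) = (x - 3)/(x - 1)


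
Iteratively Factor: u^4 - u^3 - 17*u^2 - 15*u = (u + 1)*(u^3 - 2*u^2 - 15*u) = (u + 1)*(u + 3)*(u^2 - 5*u) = u*(u + 1)*(u + 3)*(u - 5)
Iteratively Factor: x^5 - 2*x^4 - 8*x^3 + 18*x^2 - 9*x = (x - 3)*(x^4 + x^3 - 5*x^2 + 3*x) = x*(x - 3)*(x^3 + x^2 - 5*x + 3) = x*(x - 3)*(x - 1)*(x^2 + 2*x - 3) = x*(x - 3)*(x - 1)^2*(x + 3)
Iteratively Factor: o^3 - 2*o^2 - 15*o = (o + 3)*(o^2 - 5*o) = (o - 5)*(o + 3)*(o)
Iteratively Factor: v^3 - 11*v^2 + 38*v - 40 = (v - 2)*(v^2 - 9*v + 20) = (v - 5)*(v - 2)*(v - 4)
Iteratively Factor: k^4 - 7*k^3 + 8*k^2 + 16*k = (k + 1)*(k^3 - 8*k^2 + 16*k) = (k - 4)*(k + 1)*(k^2 - 4*k) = (k - 4)^2*(k + 1)*(k)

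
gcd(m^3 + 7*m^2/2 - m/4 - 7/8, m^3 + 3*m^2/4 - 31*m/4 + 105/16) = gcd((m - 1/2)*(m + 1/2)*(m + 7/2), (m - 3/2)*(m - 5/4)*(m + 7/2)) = m + 7/2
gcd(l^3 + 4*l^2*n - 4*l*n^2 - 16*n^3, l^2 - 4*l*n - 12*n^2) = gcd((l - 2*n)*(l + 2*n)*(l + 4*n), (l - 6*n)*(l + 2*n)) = l + 2*n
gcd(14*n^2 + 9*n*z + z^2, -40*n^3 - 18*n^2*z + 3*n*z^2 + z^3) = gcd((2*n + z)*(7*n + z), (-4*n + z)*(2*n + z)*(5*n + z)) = 2*n + z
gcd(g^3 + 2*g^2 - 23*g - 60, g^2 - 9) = g + 3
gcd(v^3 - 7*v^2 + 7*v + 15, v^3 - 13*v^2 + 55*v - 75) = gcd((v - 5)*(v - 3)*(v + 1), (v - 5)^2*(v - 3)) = v^2 - 8*v + 15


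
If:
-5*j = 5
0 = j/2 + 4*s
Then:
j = -1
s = 1/8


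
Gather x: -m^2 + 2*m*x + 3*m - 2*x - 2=-m^2 + 3*m + x*(2*m - 2) - 2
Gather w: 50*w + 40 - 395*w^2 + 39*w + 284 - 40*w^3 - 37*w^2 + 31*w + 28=-40*w^3 - 432*w^2 + 120*w + 352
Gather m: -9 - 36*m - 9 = -36*m - 18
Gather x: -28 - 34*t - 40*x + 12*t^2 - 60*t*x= 12*t^2 - 34*t + x*(-60*t - 40) - 28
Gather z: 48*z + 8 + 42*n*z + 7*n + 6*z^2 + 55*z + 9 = 7*n + 6*z^2 + z*(42*n + 103) + 17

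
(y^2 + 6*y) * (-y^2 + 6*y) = -y^4 + 36*y^2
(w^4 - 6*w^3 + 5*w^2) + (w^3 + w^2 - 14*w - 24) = w^4 - 5*w^3 + 6*w^2 - 14*w - 24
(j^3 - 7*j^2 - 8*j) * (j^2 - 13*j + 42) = j^5 - 20*j^4 + 125*j^3 - 190*j^2 - 336*j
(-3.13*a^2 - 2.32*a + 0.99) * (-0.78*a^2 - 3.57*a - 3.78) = 2.4414*a^4 + 12.9837*a^3 + 19.3416*a^2 + 5.2353*a - 3.7422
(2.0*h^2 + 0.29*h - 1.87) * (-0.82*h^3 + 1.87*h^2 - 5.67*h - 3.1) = -1.64*h^5 + 3.5022*h^4 - 9.2643*h^3 - 11.3412*h^2 + 9.7039*h + 5.797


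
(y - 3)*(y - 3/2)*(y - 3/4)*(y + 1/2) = y^4 - 19*y^3/4 + 21*y^2/4 + 9*y/16 - 27/16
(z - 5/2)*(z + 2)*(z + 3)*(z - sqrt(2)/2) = z^4 - sqrt(2)*z^3/2 + 5*z^3/2 - 13*z^2/2 - 5*sqrt(2)*z^2/4 - 15*z + 13*sqrt(2)*z/4 + 15*sqrt(2)/2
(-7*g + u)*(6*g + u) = -42*g^2 - g*u + u^2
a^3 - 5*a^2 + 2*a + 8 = (a - 4)*(a - 2)*(a + 1)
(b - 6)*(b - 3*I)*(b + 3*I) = b^3 - 6*b^2 + 9*b - 54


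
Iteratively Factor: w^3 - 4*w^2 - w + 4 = (w + 1)*(w^2 - 5*w + 4) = (w - 1)*(w + 1)*(w - 4)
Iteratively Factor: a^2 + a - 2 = (a + 2)*(a - 1)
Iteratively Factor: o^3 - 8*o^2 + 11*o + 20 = (o - 5)*(o^2 - 3*o - 4) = (o - 5)*(o - 4)*(o + 1)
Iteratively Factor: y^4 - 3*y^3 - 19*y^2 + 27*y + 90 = (y - 3)*(y^3 - 19*y - 30) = (y - 3)*(y + 2)*(y^2 - 2*y - 15) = (y - 3)*(y + 2)*(y + 3)*(y - 5)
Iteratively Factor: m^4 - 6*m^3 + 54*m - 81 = (m - 3)*(m^3 - 3*m^2 - 9*m + 27) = (m - 3)*(m + 3)*(m^2 - 6*m + 9) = (m - 3)^2*(m + 3)*(m - 3)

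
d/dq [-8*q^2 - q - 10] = -16*q - 1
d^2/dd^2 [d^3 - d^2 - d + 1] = 6*d - 2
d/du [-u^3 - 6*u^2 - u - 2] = -3*u^2 - 12*u - 1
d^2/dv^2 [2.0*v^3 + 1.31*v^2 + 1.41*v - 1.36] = 12.0*v + 2.62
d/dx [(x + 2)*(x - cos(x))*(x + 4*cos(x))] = -(x + 2)*(x - cos(x))*(4*sin(x) - 1) + (x + 2)*(x + 4*cos(x))*(sin(x) + 1) + (x - cos(x))*(x + 4*cos(x))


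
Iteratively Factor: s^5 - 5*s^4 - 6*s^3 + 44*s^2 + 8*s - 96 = (s - 4)*(s^4 - s^3 - 10*s^2 + 4*s + 24) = (s - 4)*(s + 2)*(s^3 - 3*s^2 - 4*s + 12) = (s - 4)*(s + 2)^2*(s^2 - 5*s + 6) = (s - 4)*(s - 2)*(s + 2)^2*(s - 3)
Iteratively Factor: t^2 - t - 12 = (t - 4)*(t + 3)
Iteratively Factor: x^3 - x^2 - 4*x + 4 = (x - 2)*(x^2 + x - 2) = (x - 2)*(x + 2)*(x - 1)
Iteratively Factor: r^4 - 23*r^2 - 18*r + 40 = (r - 1)*(r^3 + r^2 - 22*r - 40) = (r - 1)*(r + 4)*(r^2 - 3*r - 10) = (r - 5)*(r - 1)*(r + 4)*(r + 2)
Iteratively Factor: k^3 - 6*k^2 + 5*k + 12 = (k - 4)*(k^2 - 2*k - 3) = (k - 4)*(k + 1)*(k - 3)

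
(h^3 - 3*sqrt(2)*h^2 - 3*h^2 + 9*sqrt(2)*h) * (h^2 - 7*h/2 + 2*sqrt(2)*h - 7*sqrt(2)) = h^5 - 13*h^4/2 - sqrt(2)*h^4 - 3*h^3/2 + 13*sqrt(2)*h^3/2 - 21*sqrt(2)*h^2/2 + 78*h^2 - 126*h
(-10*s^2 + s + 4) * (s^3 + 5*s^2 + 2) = -10*s^5 - 49*s^4 + 9*s^3 + 2*s + 8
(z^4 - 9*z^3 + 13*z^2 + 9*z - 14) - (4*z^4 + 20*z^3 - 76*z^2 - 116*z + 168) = -3*z^4 - 29*z^3 + 89*z^2 + 125*z - 182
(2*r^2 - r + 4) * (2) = 4*r^2 - 2*r + 8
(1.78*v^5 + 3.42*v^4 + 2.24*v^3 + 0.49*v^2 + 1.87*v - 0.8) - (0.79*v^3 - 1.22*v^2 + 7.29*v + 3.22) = 1.78*v^5 + 3.42*v^4 + 1.45*v^3 + 1.71*v^2 - 5.42*v - 4.02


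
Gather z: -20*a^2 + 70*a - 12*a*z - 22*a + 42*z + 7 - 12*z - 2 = -20*a^2 + 48*a + z*(30 - 12*a) + 5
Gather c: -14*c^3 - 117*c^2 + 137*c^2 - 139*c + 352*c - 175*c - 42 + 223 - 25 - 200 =-14*c^3 + 20*c^2 + 38*c - 44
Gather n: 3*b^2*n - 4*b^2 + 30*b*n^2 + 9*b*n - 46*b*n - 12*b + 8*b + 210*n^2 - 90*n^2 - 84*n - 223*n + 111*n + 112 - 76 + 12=-4*b^2 - 4*b + n^2*(30*b + 120) + n*(3*b^2 - 37*b - 196) + 48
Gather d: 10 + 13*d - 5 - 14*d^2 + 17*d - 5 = -14*d^2 + 30*d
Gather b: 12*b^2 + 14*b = 12*b^2 + 14*b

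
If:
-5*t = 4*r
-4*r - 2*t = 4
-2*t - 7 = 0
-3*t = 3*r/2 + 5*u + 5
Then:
No Solution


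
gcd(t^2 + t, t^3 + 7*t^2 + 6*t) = t^2 + t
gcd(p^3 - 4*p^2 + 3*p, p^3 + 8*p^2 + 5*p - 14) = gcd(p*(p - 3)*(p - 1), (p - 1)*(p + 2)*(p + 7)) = p - 1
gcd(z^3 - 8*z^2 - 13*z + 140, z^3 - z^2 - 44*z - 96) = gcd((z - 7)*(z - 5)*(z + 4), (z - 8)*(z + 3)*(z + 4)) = z + 4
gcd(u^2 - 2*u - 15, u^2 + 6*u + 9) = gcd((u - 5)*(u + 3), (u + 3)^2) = u + 3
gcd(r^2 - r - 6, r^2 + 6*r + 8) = r + 2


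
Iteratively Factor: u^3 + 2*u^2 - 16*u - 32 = (u + 4)*(u^2 - 2*u - 8) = (u - 4)*(u + 4)*(u + 2)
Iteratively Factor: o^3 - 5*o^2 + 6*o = (o - 3)*(o^2 - 2*o) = (o - 3)*(o - 2)*(o)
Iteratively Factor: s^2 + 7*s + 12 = (s + 4)*(s + 3)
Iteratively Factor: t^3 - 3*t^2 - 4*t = (t + 1)*(t^2 - 4*t) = (t - 4)*(t + 1)*(t)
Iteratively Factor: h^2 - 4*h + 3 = (h - 1)*(h - 3)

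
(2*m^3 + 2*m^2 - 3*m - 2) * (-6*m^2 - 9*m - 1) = -12*m^5 - 30*m^4 - 2*m^3 + 37*m^2 + 21*m + 2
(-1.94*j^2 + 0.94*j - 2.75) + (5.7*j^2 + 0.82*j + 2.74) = 3.76*j^2 + 1.76*j - 0.00999999999999979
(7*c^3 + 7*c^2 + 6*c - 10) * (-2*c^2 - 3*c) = -14*c^5 - 35*c^4 - 33*c^3 + 2*c^2 + 30*c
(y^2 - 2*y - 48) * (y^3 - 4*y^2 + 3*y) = y^5 - 6*y^4 - 37*y^3 + 186*y^2 - 144*y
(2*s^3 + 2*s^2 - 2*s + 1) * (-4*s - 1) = -8*s^4 - 10*s^3 + 6*s^2 - 2*s - 1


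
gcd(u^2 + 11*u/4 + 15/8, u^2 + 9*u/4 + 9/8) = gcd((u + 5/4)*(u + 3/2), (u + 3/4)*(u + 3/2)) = u + 3/2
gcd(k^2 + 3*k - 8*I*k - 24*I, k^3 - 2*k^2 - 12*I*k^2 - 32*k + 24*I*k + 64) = k - 8*I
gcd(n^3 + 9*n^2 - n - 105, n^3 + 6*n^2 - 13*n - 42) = n^2 + 4*n - 21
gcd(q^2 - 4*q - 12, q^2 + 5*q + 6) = q + 2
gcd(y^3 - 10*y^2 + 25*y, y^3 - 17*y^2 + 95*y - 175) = y^2 - 10*y + 25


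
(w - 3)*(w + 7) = w^2 + 4*w - 21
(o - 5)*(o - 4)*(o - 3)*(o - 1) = o^4 - 13*o^3 + 59*o^2 - 107*o + 60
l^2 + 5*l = l*(l + 5)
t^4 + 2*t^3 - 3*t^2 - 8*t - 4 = (t - 2)*(t + 1)^2*(t + 2)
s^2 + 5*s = s*(s + 5)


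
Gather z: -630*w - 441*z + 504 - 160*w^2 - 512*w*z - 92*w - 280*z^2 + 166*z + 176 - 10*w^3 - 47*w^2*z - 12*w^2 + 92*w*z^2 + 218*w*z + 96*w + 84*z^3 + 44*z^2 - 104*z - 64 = -10*w^3 - 172*w^2 - 626*w + 84*z^3 + z^2*(92*w - 236) + z*(-47*w^2 - 294*w - 379) + 616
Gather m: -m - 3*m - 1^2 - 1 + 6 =4 - 4*m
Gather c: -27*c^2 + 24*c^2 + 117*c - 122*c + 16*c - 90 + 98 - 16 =-3*c^2 + 11*c - 8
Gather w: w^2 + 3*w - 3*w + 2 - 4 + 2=w^2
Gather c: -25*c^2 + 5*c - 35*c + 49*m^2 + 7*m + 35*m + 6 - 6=-25*c^2 - 30*c + 49*m^2 + 42*m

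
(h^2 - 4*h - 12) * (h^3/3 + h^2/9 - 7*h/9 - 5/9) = h^5/3 - 11*h^4/9 - 47*h^3/9 + 11*h^2/9 + 104*h/9 + 20/3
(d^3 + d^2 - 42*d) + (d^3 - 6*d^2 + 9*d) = 2*d^3 - 5*d^2 - 33*d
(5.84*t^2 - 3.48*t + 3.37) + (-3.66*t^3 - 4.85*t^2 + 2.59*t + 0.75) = -3.66*t^3 + 0.99*t^2 - 0.89*t + 4.12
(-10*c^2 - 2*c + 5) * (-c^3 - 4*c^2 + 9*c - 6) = 10*c^5 + 42*c^4 - 87*c^3 + 22*c^2 + 57*c - 30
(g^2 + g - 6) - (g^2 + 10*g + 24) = -9*g - 30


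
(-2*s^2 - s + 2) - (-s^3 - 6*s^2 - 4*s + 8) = s^3 + 4*s^2 + 3*s - 6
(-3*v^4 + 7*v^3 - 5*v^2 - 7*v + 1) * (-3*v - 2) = 9*v^5 - 15*v^4 + v^3 + 31*v^2 + 11*v - 2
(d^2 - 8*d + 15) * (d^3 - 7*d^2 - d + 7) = d^5 - 15*d^4 + 70*d^3 - 90*d^2 - 71*d + 105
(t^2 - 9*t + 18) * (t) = t^3 - 9*t^2 + 18*t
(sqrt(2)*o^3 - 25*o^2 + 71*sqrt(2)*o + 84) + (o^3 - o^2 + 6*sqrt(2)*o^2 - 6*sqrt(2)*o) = o^3 + sqrt(2)*o^3 - 26*o^2 + 6*sqrt(2)*o^2 + 65*sqrt(2)*o + 84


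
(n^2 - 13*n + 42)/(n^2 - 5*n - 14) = (n - 6)/(n + 2)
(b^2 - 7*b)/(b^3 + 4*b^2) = (b - 7)/(b*(b + 4))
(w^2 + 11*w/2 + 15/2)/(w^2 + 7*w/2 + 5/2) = (w + 3)/(w + 1)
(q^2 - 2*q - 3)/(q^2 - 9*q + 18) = (q + 1)/(q - 6)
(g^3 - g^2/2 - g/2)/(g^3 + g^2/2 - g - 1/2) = g/(g + 1)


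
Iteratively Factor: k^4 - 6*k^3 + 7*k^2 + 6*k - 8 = (k - 4)*(k^3 - 2*k^2 - k + 2) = (k - 4)*(k - 1)*(k^2 - k - 2) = (k - 4)*(k - 1)*(k + 1)*(k - 2)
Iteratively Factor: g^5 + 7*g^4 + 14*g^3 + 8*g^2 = (g)*(g^4 + 7*g^3 + 14*g^2 + 8*g) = g^2*(g^3 + 7*g^2 + 14*g + 8) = g^2*(g + 1)*(g^2 + 6*g + 8) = g^2*(g + 1)*(g + 4)*(g + 2)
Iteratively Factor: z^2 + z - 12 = (z - 3)*(z + 4)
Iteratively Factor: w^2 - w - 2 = (w + 1)*(w - 2)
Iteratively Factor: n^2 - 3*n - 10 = (n - 5)*(n + 2)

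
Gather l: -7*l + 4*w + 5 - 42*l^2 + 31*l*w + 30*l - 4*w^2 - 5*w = -42*l^2 + l*(31*w + 23) - 4*w^2 - w + 5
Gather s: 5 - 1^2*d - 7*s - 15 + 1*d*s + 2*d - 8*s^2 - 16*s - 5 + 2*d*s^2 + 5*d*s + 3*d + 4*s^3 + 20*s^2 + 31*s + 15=4*d + 4*s^3 + s^2*(2*d + 12) + s*(6*d + 8)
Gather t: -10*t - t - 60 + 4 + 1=-11*t - 55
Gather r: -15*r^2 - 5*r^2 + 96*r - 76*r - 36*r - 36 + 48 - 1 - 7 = -20*r^2 - 16*r + 4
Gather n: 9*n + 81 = 9*n + 81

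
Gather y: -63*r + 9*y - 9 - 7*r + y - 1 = -70*r + 10*y - 10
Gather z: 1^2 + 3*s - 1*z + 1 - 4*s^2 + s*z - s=-4*s^2 + 2*s + z*(s - 1) + 2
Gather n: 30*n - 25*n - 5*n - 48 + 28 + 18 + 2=0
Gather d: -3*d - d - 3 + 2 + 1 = -4*d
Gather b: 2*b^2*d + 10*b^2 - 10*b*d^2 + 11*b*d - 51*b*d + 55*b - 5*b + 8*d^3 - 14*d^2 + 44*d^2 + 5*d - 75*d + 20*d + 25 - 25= b^2*(2*d + 10) + b*(-10*d^2 - 40*d + 50) + 8*d^3 + 30*d^2 - 50*d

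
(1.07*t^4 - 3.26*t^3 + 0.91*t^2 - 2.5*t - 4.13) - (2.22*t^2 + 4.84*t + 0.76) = 1.07*t^4 - 3.26*t^3 - 1.31*t^2 - 7.34*t - 4.89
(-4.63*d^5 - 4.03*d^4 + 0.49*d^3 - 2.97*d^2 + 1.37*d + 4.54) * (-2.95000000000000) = 13.6585*d^5 + 11.8885*d^4 - 1.4455*d^3 + 8.7615*d^2 - 4.0415*d - 13.393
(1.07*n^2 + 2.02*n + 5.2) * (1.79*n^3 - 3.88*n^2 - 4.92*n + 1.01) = 1.9153*n^5 - 0.5358*n^4 - 3.794*n^3 - 29.0337*n^2 - 23.5438*n + 5.252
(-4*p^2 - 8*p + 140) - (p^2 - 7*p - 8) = -5*p^2 - p + 148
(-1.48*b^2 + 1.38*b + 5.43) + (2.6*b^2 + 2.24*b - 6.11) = 1.12*b^2 + 3.62*b - 0.680000000000001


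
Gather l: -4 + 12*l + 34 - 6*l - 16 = 6*l + 14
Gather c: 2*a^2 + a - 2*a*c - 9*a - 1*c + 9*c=2*a^2 - 8*a + c*(8 - 2*a)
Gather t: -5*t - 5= -5*t - 5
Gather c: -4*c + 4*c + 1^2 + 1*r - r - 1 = 0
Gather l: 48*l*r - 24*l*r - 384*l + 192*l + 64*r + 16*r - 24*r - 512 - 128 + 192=l*(24*r - 192) + 56*r - 448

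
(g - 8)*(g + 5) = g^2 - 3*g - 40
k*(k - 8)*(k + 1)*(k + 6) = k^4 - k^3 - 50*k^2 - 48*k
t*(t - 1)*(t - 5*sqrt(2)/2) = t^3 - 5*sqrt(2)*t^2/2 - t^2 + 5*sqrt(2)*t/2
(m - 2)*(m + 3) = m^2 + m - 6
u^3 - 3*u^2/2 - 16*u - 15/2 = (u - 5)*(u + 1/2)*(u + 3)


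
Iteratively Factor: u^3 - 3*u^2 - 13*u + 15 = (u - 1)*(u^2 - 2*u - 15) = (u - 1)*(u + 3)*(u - 5)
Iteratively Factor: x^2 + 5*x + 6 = (x + 3)*(x + 2)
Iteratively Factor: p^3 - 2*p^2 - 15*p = (p)*(p^2 - 2*p - 15) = p*(p - 5)*(p + 3)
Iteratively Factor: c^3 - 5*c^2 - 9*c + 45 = (c - 3)*(c^2 - 2*c - 15) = (c - 3)*(c + 3)*(c - 5)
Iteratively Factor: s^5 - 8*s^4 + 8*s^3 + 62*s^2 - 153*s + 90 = (s - 3)*(s^4 - 5*s^3 - 7*s^2 + 41*s - 30) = (s - 3)*(s - 2)*(s^3 - 3*s^2 - 13*s + 15) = (s - 5)*(s - 3)*(s - 2)*(s^2 + 2*s - 3) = (s - 5)*(s - 3)*(s - 2)*(s - 1)*(s + 3)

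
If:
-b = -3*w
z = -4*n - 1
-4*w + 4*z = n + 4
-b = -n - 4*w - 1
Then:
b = -27/13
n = -4/13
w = -9/13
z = 3/13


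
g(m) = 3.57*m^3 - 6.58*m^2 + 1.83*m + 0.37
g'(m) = 10.71*m^2 - 13.16*m + 1.83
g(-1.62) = -35.04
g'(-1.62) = 51.26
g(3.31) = 63.80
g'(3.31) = 75.61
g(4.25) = 163.35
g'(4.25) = 139.35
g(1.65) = 1.51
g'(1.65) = 9.27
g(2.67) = 26.30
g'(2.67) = 43.04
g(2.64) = 25.03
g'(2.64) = 41.73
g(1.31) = -0.50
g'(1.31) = 2.97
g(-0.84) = -7.93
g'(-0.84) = 20.44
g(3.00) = 43.03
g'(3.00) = 58.74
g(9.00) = 2086.39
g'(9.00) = 750.90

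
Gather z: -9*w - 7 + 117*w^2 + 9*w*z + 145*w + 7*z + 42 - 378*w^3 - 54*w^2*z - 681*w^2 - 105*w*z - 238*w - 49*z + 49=-378*w^3 - 564*w^2 - 102*w + z*(-54*w^2 - 96*w - 42) + 84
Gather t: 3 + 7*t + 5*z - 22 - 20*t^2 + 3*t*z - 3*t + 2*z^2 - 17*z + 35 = -20*t^2 + t*(3*z + 4) + 2*z^2 - 12*z + 16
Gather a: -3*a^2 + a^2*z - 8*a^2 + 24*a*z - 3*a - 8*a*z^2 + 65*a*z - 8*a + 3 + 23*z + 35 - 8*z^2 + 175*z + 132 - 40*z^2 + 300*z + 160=a^2*(z - 11) + a*(-8*z^2 + 89*z - 11) - 48*z^2 + 498*z + 330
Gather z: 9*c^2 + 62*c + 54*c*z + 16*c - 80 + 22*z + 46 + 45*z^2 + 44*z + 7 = 9*c^2 + 78*c + 45*z^2 + z*(54*c + 66) - 27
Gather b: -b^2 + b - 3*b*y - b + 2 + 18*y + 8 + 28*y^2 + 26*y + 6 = -b^2 - 3*b*y + 28*y^2 + 44*y + 16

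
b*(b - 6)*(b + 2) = b^3 - 4*b^2 - 12*b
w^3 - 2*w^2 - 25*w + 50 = (w - 5)*(w - 2)*(w + 5)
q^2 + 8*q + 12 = (q + 2)*(q + 6)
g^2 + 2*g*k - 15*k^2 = (g - 3*k)*(g + 5*k)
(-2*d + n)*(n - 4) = -2*d*n + 8*d + n^2 - 4*n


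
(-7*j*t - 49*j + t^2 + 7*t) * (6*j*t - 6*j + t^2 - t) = -42*j^2*t^2 - 252*j^2*t + 294*j^2 - j*t^3 - 6*j*t^2 + 7*j*t + t^4 + 6*t^3 - 7*t^2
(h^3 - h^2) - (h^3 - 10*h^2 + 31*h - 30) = 9*h^2 - 31*h + 30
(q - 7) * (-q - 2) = -q^2 + 5*q + 14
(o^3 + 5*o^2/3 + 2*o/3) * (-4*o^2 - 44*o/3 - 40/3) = -4*o^5 - 64*o^4/3 - 364*o^3/9 - 32*o^2 - 80*o/9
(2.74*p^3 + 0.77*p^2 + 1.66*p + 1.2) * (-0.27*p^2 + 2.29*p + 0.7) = -0.7398*p^5 + 6.0667*p^4 + 3.2331*p^3 + 4.0164*p^2 + 3.91*p + 0.84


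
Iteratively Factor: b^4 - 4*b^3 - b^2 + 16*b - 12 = (b - 2)*(b^3 - 2*b^2 - 5*b + 6) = (b - 2)*(b + 2)*(b^2 - 4*b + 3) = (b - 3)*(b - 2)*(b + 2)*(b - 1)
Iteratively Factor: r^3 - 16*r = (r - 4)*(r^2 + 4*r) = (r - 4)*(r + 4)*(r)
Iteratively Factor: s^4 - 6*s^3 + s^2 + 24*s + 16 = (s + 1)*(s^3 - 7*s^2 + 8*s + 16) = (s + 1)^2*(s^2 - 8*s + 16) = (s - 4)*(s + 1)^2*(s - 4)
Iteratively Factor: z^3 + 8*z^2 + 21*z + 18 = (z + 3)*(z^2 + 5*z + 6) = (z + 2)*(z + 3)*(z + 3)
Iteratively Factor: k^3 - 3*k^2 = (k)*(k^2 - 3*k) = k*(k - 3)*(k)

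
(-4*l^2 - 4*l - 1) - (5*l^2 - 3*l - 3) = -9*l^2 - l + 2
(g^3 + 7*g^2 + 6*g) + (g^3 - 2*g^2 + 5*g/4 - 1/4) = 2*g^3 + 5*g^2 + 29*g/4 - 1/4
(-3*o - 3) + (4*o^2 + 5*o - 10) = 4*o^2 + 2*o - 13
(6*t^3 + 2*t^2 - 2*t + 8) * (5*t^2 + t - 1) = 30*t^5 + 16*t^4 - 14*t^3 + 36*t^2 + 10*t - 8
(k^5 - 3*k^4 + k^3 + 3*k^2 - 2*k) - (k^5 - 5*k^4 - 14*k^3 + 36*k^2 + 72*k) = 2*k^4 + 15*k^3 - 33*k^2 - 74*k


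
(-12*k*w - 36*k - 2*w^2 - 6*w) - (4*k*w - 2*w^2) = -16*k*w - 36*k - 6*w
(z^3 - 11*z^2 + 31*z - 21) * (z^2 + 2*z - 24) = z^5 - 9*z^4 - 15*z^3 + 305*z^2 - 786*z + 504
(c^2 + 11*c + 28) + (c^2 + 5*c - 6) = 2*c^2 + 16*c + 22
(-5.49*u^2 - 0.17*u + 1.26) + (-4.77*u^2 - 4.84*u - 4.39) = -10.26*u^2 - 5.01*u - 3.13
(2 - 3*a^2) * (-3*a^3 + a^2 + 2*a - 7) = 9*a^5 - 3*a^4 - 12*a^3 + 23*a^2 + 4*a - 14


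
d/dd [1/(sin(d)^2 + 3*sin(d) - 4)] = -(2*sin(d) + 3)*cos(d)/(sin(d)^2 + 3*sin(d) - 4)^2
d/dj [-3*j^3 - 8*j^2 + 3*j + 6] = -9*j^2 - 16*j + 3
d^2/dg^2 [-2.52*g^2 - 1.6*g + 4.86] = -5.04000000000000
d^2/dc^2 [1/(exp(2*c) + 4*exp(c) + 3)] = 4*(-(exp(c) + 1)*(exp(2*c) + 4*exp(c) + 3) + 2*(exp(c) + 2)^2*exp(c))*exp(c)/(exp(2*c) + 4*exp(c) + 3)^3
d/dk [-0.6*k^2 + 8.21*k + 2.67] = 8.21 - 1.2*k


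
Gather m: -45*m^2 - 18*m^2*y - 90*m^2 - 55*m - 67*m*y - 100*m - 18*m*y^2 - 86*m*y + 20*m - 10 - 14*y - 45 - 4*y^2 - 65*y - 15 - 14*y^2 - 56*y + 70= m^2*(-18*y - 135) + m*(-18*y^2 - 153*y - 135) - 18*y^2 - 135*y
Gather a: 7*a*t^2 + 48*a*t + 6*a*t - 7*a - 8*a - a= a*(7*t^2 + 54*t - 16)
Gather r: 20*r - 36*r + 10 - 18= -16*r - 8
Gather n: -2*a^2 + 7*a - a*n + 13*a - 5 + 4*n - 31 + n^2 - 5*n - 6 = -2*a^2 + 20*a + n^2 + n*(-a - 1) - 42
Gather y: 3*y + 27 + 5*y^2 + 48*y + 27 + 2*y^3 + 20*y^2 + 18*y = 2*y^3 + 25*y^2 + 69*y + 54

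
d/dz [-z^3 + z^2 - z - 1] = -3*z^2 + 2*z - 1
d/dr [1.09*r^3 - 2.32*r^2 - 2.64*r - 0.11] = 3.27*r^2 - 4.64*r - 2.64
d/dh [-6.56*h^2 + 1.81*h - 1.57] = 1.81 - 13.12*h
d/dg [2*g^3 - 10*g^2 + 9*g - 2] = 6*g^2 - 20*g + 9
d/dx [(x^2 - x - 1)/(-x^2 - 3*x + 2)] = (-4*x^2 + 2*x - 5)/(x^4 + 6*x^3 + 5*x^2 - 12*x + 4)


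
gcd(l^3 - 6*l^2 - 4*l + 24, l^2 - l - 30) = l - 6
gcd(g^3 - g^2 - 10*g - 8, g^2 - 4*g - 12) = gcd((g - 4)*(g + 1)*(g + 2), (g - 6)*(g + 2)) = g + 2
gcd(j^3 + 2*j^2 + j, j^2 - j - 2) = j + 1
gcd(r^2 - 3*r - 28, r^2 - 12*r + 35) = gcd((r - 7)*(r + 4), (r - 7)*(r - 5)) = r - 7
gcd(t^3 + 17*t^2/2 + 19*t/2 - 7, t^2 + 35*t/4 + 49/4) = t + 7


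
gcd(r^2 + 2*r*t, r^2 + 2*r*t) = r^2 + 2*r*t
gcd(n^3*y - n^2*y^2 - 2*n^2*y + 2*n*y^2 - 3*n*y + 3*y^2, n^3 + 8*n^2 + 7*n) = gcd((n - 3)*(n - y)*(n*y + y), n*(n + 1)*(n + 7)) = n + 1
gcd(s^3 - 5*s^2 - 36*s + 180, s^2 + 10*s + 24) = s + 6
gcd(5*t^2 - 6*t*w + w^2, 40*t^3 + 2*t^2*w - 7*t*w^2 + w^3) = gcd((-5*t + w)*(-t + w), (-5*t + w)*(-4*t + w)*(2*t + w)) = 5*t - w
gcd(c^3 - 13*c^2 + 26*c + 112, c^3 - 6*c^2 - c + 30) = c + 2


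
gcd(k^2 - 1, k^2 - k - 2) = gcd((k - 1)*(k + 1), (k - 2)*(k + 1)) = k + 1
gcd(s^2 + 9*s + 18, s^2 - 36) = s + 6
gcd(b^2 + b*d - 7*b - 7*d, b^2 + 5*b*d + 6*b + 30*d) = 1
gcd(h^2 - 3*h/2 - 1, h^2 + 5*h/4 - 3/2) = 1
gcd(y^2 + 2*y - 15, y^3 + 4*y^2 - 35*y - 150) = y + 5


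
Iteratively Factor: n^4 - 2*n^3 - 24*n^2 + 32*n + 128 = (n - 4)*(n^3 + 2*n^2 - 16*n - 32) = (n - 4)^2*(n^2 + 6*n + 8) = (n - 4)^2*(n + 2)*(n + 4)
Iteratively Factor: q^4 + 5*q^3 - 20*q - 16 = (q - 2)*(q^3 + 7*q^2 + 14*q + 8) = (q - 2)*(q + 2)*(q^2 + 5*q + 4) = (q - 2)*(q + 1)*(q + 2)*(q + 4)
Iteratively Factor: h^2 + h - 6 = (h - 2)*(h + 3)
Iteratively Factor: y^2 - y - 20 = (y - 5)*(y + 4)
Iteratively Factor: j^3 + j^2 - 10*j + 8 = (j - 1)*(j^2 + 2*j - 8) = (j - 2)*(j - 1)*(j + 4)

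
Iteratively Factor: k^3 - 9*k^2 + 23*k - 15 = (k - 1)*(k^2 - 8*k + 15) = (k - 5)*(k - 1)*(k - 3)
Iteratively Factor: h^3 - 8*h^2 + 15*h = (h - 3)*(h^2 - 5*h) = (h - 5)*(h - 3)*(h)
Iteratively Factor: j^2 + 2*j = (j)*(j + 2)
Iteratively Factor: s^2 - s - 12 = (s - 4)*(s + 3)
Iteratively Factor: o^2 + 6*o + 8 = (o + 4)*(o + 2)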